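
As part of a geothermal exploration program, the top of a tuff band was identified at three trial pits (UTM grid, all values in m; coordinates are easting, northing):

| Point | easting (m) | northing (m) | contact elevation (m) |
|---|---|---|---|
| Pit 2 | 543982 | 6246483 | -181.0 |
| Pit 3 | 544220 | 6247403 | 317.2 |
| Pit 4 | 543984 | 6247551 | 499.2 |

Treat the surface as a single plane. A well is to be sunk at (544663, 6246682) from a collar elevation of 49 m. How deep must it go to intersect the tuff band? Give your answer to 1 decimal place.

356.0 m

Let the plane be z = a·easting + b·northing + c.
Pit 3−Pit 2: 238a + 920b = 498.2;  Pit 4−Pit 2: 2a + 1068b = 680.2.
Solving gives a = −0.371343880, b = 0.637586786.
Then c = -181 − a·543982 − b·6246483 = −3780851.64.
At (544663, 6246682): z_contact = −202257.27 + 3982801.90 − 3780851.64 = -307.01 m.
Depth below ground = 49 − (-307.01) = 356.0 m.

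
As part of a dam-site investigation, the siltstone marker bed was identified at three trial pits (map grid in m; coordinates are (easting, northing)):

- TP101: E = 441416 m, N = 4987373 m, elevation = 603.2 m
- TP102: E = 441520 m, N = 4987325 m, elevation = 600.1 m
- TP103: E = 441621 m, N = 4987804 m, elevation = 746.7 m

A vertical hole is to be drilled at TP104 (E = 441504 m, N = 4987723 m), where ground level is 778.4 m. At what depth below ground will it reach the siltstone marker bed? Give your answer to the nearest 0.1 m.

Let the plane be z = a·E + b·N + c.
TP102−TP101: 104a − 48b = −3.1;  TP103−TP101: 205a + 431b = 143.5.
Solving gives a = 0.101564101, b = 0.284638885.
Then c = 603.2 − a·441416 − b·4987373 = −1463829.11.
At (441504, 4987723): z_contact = 44840.96 + 1419699.91 − 1463829.11 = 711.76 m.
Depth below ground = 778.4 − 711.76 = 66.6 m.

66.6 m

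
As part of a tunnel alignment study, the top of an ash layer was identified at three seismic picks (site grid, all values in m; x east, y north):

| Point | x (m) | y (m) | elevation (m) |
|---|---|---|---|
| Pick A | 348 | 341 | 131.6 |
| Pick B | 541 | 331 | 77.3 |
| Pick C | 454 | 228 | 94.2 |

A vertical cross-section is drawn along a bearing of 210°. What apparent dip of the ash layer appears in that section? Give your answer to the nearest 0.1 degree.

4.4°

Two edge vectors: Pick A→Pick B = (193, -10, -54.3), Pick A→Pick C = (106, -113, -37.4).
Normal n = (Pick A→Pick B) × (Pick A→Pick C) = (-5761.9, 1462.4, -20749).
So ∂z/∂x = −n_x/n_z = −0.27770 and ∂z/∂y = −n_y/n_z = 0.07048.
Unit vector along 210° is (sin 210°, cos 210°) = (-0.5000, -0.8660).
Slope in that direction = a·(-0.5000) + b·(-0.8660) = 0.07781.
Apparent dip = arctan|0.07781| = 4.4° (true dip is 16.0°, so apparent ≤ true as expected).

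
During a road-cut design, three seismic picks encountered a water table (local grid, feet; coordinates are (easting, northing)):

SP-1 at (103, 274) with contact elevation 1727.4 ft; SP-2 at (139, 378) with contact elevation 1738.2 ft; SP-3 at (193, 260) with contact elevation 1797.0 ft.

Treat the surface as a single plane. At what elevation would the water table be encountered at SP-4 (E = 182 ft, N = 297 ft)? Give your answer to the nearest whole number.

1783 ft

Let the plane be z = a·E + b·N + c.
SP-2−SP-1: 36a + 104b = 10.8;  SP-3−SP-1: 90a − 14b = 69.6.
Solving gives a = 0.74915, b = −0.15547.
Then c = 1727.4 − a·103 − b·274 = 1692.84.
At (182, 297): z = 136.3 − 46.2 + 1692.84 = 1783.0 ft.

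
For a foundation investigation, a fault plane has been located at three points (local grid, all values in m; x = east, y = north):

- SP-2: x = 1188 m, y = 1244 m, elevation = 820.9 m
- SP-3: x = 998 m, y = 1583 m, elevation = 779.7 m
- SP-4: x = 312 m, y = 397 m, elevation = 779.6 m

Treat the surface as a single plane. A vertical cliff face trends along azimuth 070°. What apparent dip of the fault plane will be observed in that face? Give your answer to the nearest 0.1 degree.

Let the plane be z = a·x + b·y + c.
SP-3−SP-2: −190a + 339b = −41.2;  SP-4−SP-2: −876a − 847b = −41.3.
Solving gives a = 0.10679, b = −0.06168.
Unit vector along 070° is (sin 70°, cos 70°) = (0.9397, 0.3420).
Slope in that direction = a·(0.9397) + b·(0.3420) = 0.07925.
Apparent dip = arctan|0.07925| = 4.5° (true dip is 7.0°, so apparent ≤ true as expected).

4.5°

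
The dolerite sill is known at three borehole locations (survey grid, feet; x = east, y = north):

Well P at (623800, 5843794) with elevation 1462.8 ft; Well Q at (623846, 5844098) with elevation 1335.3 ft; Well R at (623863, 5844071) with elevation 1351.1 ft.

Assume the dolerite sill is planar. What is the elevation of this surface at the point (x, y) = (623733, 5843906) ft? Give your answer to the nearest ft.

Two edge vectors: Well P→Well Q = (46, 304, -127.5), Well P→Well R = (63, 277, -111.7).
Normal n = (Well P→Well Q) × (Well P→Well R) = (1360.7, -2894.3, -6410).
So ∂z/∂x = −n_x/n_z = 0.21227769 and ∂z/∂y = −n_y/n_z = −0.45152886.
Intercept c from Well P: 1462.8 − 132418.82 + 2638641.65 = 2507685.63.
At (623733, 5843906): z = 132404.6 − 2638692.2 + 2507685.63 = 1398.0 ft.

1398 ft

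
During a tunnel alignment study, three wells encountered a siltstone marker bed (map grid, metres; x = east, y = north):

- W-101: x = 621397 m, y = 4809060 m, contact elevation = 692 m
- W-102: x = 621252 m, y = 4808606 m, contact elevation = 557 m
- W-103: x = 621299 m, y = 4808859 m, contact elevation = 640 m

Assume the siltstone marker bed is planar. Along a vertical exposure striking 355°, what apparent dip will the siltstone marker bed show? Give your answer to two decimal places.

21.27°

Let the plane be z = a·x + b·y + c.
W-102−W-101: −145a − 454b = −135;  W-103−W-101: −98a − 201b = −52.
Solving gives a = −0.22982, b = 0.37076.
Unit vector along 355° is (sin 355°, cos 355°) = (-0.0872, 0.9962).
Slope in that direction = a·(-0.0872) + b·(0.9962) = 0.38938.
Apparent dip = arctan|0.38938| = 21.27° (true dip is 23.6°, so apparent ≤ true as expected).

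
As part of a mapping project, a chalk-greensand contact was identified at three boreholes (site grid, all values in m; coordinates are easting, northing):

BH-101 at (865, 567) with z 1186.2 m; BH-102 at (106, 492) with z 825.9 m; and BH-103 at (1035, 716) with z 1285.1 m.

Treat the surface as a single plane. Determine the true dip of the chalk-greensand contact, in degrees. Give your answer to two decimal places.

Two edge vectors: BH-101→BH-102 = (-759, -75, -360.3), BH-101→BH-103 = (170, 149, 98.9).
Normal n = (BH-101→BH-102) × (BH-101→BH-103) = (46267.2, 13814.1, -100341).
So ∂z/∂easting = −n_x/n_z = 0.46110 and ∂z/∂northing = −n_y/n_z = 0.13767.
Gradient magnitude |∇z| = √(a² + b²) = √(0.21261 + 0.01895) = 0.48121.
True dip = arctan(0.48121) = 25.70°, dipping toward WSW (azimuth ≈ 253°).

25.70°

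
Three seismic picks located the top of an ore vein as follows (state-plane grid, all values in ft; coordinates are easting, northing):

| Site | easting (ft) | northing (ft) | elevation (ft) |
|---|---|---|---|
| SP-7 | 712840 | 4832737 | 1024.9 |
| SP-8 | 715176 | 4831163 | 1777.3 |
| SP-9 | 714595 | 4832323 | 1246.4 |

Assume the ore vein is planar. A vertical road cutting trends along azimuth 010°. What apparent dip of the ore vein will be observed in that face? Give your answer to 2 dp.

23.60°

Two edge vectors: SP-7→SP-8 = (2336, -1574, 752.4), SP-7→SP-9 = (1755, -414, 221.5).
Normal n = (SP-7→SP-8) × (SP-7→SP-9) = (-37147.4, 803038, 1795266).
So ∂z/∂easting = −n_x/n_z = 0.02069 and ∂z/∂northing = −n_y/n_z = −0.44731.
Unit vector along 010° is (sin 10°, cos 10°) = (0.1736, 0.9848).
Slope in that direction = a·(0.1736) + b·(0.9848) = −0.43692.
Apparent dip = arctan|0.43692| = 23.60° (true dip is 24.1°, so apparent ≤ true as expected).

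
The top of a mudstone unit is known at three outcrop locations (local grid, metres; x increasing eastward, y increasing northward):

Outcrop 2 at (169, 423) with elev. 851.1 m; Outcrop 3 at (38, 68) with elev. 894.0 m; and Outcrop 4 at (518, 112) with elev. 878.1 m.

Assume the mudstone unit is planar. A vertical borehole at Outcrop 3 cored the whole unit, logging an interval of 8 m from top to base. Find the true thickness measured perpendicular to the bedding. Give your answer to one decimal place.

Two edge vectors: Outcrop 2→Outcrop 3 = (-131, -355, 42.9), Outcrop 2→Outcrop 4 = (349, -311, 27).
Normal n = (Outcrop 2→Outcrop 3) × (Outcrop 2→Outcrop 4) = (3756.9, 18509.1, 164636).
So ∂z/∂x = −n_x/n_z = −0.02282 and ∂z/∂y = −n_y/n_z = −0.11242.
|∇z| = √(a²+b²) = 0.11472, so dip δ = arctan(0.11472) = 6.54°.
True thickness = vertical thickness × cos δ = 8 × cos 6.54° = 7.9 m.

7.9 m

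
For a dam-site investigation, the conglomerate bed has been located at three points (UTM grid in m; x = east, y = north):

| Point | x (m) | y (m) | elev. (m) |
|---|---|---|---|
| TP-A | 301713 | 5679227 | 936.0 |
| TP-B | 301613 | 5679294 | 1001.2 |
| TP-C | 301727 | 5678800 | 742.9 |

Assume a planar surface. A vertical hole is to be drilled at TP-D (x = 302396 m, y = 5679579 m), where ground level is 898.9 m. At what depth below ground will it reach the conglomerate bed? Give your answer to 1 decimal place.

Let the plane be z = a·x + b·y + c.
TP-B−TP-A: −100a + 67b = 65.2;  TP-C−TP-A: 14a − 427b = −193.1.
Solving gives a = −0.356848331, b = 0.440524879.
Then c = 936 − a·301713 − b·5679227 = −2393239.01.
At (302396, 5679579): z_contact = −107909.51 + 2501995.85 − 2393239.01 = 847.34 m.
Depth below ground = 898.9 − 847.34 = 51.6 m.

51.6 m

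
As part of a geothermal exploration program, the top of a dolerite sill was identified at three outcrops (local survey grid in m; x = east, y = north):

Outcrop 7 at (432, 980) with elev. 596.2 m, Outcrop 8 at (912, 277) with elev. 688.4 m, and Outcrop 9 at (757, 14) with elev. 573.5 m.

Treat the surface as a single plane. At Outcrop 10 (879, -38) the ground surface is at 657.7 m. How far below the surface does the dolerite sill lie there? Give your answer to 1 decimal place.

Let the plane be z = a·x + b·y + c.
Outcrop 8−Outcrop 7: 480a − 703b = 92.2;  Outcrop 9−Outcrop 7: 325a − 966b = −22.7.
Solving gives a = 0.44652, b = 0.17373.
Then c = 596.2 − a·432 − b·980 = 233.05.
At (879, -38): z_contact = 392.49 − 6.60 + 233.05 = 618.94 m.
Depth below ground = 657.7 − 618.94 = 38.8 m.

38.8 m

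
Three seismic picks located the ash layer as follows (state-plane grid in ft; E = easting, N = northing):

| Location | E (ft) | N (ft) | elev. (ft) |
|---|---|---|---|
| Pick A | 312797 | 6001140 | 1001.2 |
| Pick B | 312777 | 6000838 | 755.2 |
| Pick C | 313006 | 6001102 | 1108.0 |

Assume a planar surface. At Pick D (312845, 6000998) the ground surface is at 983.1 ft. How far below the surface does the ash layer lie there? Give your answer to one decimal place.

Two edge vectors: Pick A→Pick B = (-20, -302, -246), Pick A→Pick C = (209, -38, 106.8).
Normal n = (Pick A→Pick B) × (Pick A→Pick C) = (-41601.6, -49278, 63878).
So ∂z/∂E = −n_x/n_z = 0.651266477 and ∂z/∂N = −n_y/n_z = 0.771439306.
Intercept c from Pick A: 1001.2 − 203714.20 − 4629515.28 = −4832228.28.
At (312845, 6000998): z_contact = 203745.46 + 4629405.73 − 4832228.28 = 922.92 ft.
Depth below ground = 983.1 − 922.92 = 60.2 ft.

60.2 ft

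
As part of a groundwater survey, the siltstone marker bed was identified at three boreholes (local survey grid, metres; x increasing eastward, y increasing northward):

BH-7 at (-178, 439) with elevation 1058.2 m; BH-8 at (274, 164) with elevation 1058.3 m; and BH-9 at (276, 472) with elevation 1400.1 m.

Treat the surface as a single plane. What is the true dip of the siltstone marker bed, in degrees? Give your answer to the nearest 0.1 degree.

Let the plane be z = a·x + b·y + c.
BH-8−BH-7: 452a − 275b = 0.1;  BH-9−BH-7: 454a + 33b = 341.9.
Solving gives a = 0.67274, b = 1.10537.
Gradient magnitude |∇z| = √(a² + b²) = √(0.45258 + 1.22185) = 1.29399.
True dip = arctan(1.29399) = 52.3°, dipping toward SSW (azimuth ≈ 211°).

52.3°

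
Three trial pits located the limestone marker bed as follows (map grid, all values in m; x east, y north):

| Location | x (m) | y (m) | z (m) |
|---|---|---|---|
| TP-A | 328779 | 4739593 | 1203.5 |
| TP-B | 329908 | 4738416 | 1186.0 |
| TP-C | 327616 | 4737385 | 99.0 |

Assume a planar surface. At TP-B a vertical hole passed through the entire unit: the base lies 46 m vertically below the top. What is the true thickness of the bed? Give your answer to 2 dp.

41.74 m

Let the plane be z = a·x + b·y + c.
TP-B−TP-A: 1129a − 1177b = −17.5;  TP-C−TP-A: −1163a − 2208b = −1104.5.
Solving gives a = 0.32663, b = 0.32818.
|∇z| = √(a²+b²) = 0.46303, so dip δ = arctan(0.46303) = 24.85°.
True thickness = vertical thickness × cos δ = 46 × cos 24.85° = 41.74 m.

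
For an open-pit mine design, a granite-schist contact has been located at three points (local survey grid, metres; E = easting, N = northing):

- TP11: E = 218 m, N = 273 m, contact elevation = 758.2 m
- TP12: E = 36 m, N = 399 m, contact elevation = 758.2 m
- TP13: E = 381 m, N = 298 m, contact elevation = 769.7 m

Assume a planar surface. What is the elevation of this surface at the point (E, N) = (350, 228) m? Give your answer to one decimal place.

762.1 m

Two edge vectors: TP11→TP12 = (-182, 126, 0), TP11→TP13 = (163, 25, 11.5).
Normal n = (TP11→TP12) × (TP11→TP13) = (1449, 2093, -25088).
So ∂z/∂E = −n_x/n_z = 0.05776 and ∂z/∂N = −n_y/n_z = 0.08343.
Intercept c from TP11: 758.2 − 12.59 − 22.78 = 722.83.
At (350, 228): z = 20.2 + 19.0 + 722.83 = 762.1 m.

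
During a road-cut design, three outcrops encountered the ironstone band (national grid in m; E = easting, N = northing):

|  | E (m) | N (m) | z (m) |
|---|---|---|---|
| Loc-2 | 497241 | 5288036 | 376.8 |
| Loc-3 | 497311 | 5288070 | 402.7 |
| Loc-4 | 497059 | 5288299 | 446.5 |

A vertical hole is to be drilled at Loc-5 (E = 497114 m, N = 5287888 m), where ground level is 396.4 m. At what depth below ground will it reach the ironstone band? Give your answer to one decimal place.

100.3 m

Two edge vectors: Loc-2→Loc-3 = (70, 34, 25.9), Loc-2→Loc-4 = (-182, 263, 69.7).
Normal n = (Loc-2→Loc-3) × (Loc-2→Loc-4) = (-4441.9, -9592.8, 24598).
So ∂z/∂E = −n_x/n_z = 0.180579722 and ∂z/∂N = −n_y/n_z = 0.389982925.
Intercept c from Loc-2: 376.8 − 89791.64 − 2062243.75 = −2151658.59.
At (497114, 5287888): z_contact = 89768.71 + 2062186.03 − 2151658.59 = 296.15 m.
Depth below ground = 396.4 − 296.15 = 100.3 m.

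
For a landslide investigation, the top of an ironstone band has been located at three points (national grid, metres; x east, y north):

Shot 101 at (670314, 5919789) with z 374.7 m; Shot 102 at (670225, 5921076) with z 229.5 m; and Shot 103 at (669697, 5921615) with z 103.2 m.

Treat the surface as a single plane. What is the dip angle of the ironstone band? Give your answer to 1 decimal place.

Let the plane be z = a·x + b·y + c.
Shot 102−Shot 101: −89a + 1287b = −145.2;  Shot 103−Shot 101: −617a + 1826b = −271.5.
Solving gives a = 0.13345, b = −0.10359.
Gradient magnitude |∇z| = √(a² + b²) = √(0.01781 + 0.01073) = 0.16894.
True dip = arctan(0.16894) = 9.6°, dipping toward NW (azimuth ≈ 308°).

9.6°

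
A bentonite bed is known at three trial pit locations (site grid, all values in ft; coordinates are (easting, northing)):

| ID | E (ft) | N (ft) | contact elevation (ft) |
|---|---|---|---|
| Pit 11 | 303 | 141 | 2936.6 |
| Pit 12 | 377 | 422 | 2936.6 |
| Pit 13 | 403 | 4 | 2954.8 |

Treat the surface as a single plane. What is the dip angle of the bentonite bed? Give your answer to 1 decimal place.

7.9°

Two edge vectors: Pit 11→Pit 12 = (74, 281, 0), Pit 11→Pit 13 = (100, -137, 18.2).
Normal n = (Pit 11→Pit 12) × (Pit 11→Pit 13) = (5114.2, -1346.8, -38238).
So ∂z/∂E = −n_x/n_z = 0.13375 and ∂z/∂N = −n_y/n_z = −0.03522.
Gradient magnitude |∇z| = √(a² + b²) = √(0.01789 + 0.00124) = 0.13831.
True dip = arctan(0.13831) = 7.9°, dipping toward WNW (azimuth ≈ 285°).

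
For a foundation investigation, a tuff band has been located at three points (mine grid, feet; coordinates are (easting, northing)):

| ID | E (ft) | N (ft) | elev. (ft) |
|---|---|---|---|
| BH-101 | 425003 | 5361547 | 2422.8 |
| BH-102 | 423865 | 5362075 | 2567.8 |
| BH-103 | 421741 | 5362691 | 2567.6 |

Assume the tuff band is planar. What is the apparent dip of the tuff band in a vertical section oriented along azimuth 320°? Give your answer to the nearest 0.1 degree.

Let the plane be z = a·E + b·N + c.
BH-102−BH-101: −1138a + 528b = 145;  BH-103−BH-101: −3262a + 1144b = 144.8.
Solving gives a = 0.21268, b = 0.73302.
Unit vector along 320° is (sin 320°, cos 320°) = (-0.6428, 0.7660).
Slope in that direction = a·(-0.6428) + b·(0.7660) = 0.42481.
Apparent dip = arctan|0.42481| = 23.0° (true dip is 37.4°, so apparent ≤ true as expected).

23.0°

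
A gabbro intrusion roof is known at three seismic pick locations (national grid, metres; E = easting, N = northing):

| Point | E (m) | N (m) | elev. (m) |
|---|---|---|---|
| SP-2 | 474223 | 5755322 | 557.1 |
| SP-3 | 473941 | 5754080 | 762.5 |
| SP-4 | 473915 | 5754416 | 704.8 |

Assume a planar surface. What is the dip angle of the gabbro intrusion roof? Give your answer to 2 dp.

Let the plane be z = a·E + b·N + c.
SP-3−SP-2: −282a − 1242b = 205.4;  SP-4−SP-2: −308a − 906b = 147.7.
Solving gives a = 0.02085, b = −0.17011.
Gradient magnitude |∇z| = √(a² + b²) = √(0.00043 + 0.02894) = 0.17139.
True dip = arctan(0.17139) = 9.73°, dipping toward N (azimuth ≈ 353°).

9.73°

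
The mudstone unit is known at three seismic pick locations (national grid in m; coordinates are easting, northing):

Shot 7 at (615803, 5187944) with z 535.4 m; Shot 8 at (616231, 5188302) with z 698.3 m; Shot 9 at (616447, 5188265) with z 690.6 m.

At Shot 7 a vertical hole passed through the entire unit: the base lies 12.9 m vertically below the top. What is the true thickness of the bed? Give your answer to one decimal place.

Let the plane be z = a·easting + b·northing + c.
Shot 8−Shot 7: 428a + 358b = 162.9;  Shot 9−Shot 7: 644a + 321b = 155.2.
Solving gives a = 0.03511, b = 0.41306.
|∇z| = √(a²+b²) = 0.41455, so dip δ = arctan(0.41455) = 22.52°.
True thickness = vertical thickness × cos δ = 12.9 × cos 22.52° = 11.9 m.

11.9 m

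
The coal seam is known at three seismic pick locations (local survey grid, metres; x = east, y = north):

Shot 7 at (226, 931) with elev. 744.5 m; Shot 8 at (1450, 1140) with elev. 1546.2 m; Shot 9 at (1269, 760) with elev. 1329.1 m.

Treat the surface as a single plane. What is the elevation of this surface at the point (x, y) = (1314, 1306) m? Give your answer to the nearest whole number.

Two edge vectors: Shot 7→Shot 8 = (1224, 209, 801.7), Shot 7→Shot 9 = (1043, -171, 584.6).
Normal n = (Shot 7→Shot 8) × (Shot 7→Shot 9) = (259272.1, 120622.7, -427291).
So ∂z/∂x = −n_x/n_z = 0.60678 and ∂z/∂y = −n_y/n_z = 0.28230.
Intercept c from Shot 7: 744.5 − 137.13 − 262.82 = 344.55.
At (1314, 1306): z = 797.3 + 368.7 + 344.55 = 1510.5 m.

1511 m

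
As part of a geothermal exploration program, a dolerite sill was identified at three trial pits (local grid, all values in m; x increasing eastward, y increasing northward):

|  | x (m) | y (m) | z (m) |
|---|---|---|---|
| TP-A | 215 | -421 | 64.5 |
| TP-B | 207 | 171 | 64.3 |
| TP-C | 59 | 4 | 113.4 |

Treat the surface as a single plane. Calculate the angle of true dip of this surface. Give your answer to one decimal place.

18.1°

Let the plane be z = a·x + b·y + c.
TP-B−TP-A: −8a + 592b = −0.2;  TP-C−TP-A: −156a + 425b = 48.9.
Solving gives a = −0.32640, b = −0.00475.
Gradient magnitude |∇z| = √(a² + b²) = √(0.10654 + 0.00002) = 0.32643.
True dip = arctan(0.32643) = 18.1°, dipping toward E (azimuth ≈ 089°).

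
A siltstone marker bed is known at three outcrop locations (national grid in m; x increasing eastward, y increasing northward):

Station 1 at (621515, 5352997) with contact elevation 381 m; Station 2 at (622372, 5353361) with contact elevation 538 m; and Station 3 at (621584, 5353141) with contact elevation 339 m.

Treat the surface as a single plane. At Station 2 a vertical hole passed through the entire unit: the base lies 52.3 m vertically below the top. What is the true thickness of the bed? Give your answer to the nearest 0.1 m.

44.6 m

Let the plane be z = a·x + b·y + c.
Station 2−Station 1: 857a + 364b = 157;  Station 3−Station 1: 69a + 144b = −42.
Solving gives a = 0.38555, b = −0.47641.
|∇z| = √(a²+b²) = 0.61287, so dip δ = arctan(0.61287) = 31.50°.
True thickness = vertical thickness × cos δ = 52.3 × cos 31.50° = 44.6 m.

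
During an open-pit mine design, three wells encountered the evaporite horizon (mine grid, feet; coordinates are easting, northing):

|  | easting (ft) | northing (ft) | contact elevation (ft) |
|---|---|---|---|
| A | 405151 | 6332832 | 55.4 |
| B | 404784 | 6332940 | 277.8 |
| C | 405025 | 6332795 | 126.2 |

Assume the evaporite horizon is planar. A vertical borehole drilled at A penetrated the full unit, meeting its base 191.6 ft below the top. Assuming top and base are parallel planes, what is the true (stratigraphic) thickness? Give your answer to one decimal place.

165.1 ft

Two edge vectors: A→B = (-367, 108, 222.4), A→C = (-126, -37, 70.8).
Normal n = (A→B) × (A→C) = (15875.2, -2038.8, 27187).
So ∂z/∂easting = −n_x/n_z = −0.58393 and ∂z/∂northing = −n_y/n_z = 0.07499.
|∇z| = √(a²+b²) = 0.58872, so dip δ = arctan(0.58872) = 30.49°.
True thickness = vertical thickness × cos δ = 191.6 × cos 30.49° = 165.1 ft.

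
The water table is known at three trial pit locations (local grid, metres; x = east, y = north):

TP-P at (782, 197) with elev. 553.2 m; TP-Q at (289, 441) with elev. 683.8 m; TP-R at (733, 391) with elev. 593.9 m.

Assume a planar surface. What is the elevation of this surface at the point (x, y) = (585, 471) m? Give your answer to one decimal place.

634.2 m

Two edge vectors: TP-P→TP-Q = (-493, 244, 130.6), TP-P→TP-R = (-49, 194, 40.7).
Normal n = (TP-P→TP-Q) × (TP-P→TP-R) = (-15405.6, 13665.7, -83686).
So ∂z/∂x = −n_x/n_z = −0.18409 and ∂z/∂y = −n_y/n_z = 0.16330.
Intercept c from TP-P: 553.2 + 143.96 − 32.17 = 664.99.
At (585, 471): z = −107.7 + 76.9 + 664.99 = 634.2 m.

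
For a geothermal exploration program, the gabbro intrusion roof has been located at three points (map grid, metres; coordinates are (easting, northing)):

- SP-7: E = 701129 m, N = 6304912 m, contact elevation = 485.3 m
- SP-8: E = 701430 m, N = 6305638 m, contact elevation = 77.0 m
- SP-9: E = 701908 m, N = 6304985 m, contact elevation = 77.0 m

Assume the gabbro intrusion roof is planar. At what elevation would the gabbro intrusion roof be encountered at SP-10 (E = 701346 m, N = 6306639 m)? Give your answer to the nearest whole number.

-241 m

Two edge vectors: SP-7→SP-8 = (301, 726, -408.3), SP-7→SP-9 = (779, 73, -408.3).
Normal n = (SP-7→SP-8) × (SP-7→SP-9) = (-266619.9, -195167.4, -543581).
So ∂z/∂E = −n_x/n_z = −0.49048789 and ∂z/∂N = −n_y/n_z = −0.35904014.
Intercept c from SP-7: 485.3 + 343895.29 + 2263716.51 = 2608097.09.
At (701346, 6306639): z = −344001.7 − 2264336.6 + 2608097.09 = -241.2 m.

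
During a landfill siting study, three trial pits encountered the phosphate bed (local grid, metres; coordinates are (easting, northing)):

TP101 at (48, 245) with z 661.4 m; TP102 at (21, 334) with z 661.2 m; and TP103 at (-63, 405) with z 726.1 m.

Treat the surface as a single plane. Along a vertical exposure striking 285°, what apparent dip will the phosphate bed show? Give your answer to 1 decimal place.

42.7°

Two edge vectors: TP101→TP102 = (-27, 89, -0.2), TP101→TP103 = (-111, 160, 64.7).
Normal n = (TP101→TP102) × (TP101→TP103) = (5790.3, 1769.1, 5559).
So ∂z/∂E = −n_x/n_z = −1.04161 and ∂z/∂N = −n_y/n_z = −0.31824.
Unit vector along 285° is (sin 285°, cos 285°) = (-0.9659, 0.2588).
Slope in that direction = a·(-0.9659) + b·(0.2588) = 0.92375.
Apparent dip = arctan|0.92375| = 42.7° (true dip is 47.4°, so apparent ≤ true as expected).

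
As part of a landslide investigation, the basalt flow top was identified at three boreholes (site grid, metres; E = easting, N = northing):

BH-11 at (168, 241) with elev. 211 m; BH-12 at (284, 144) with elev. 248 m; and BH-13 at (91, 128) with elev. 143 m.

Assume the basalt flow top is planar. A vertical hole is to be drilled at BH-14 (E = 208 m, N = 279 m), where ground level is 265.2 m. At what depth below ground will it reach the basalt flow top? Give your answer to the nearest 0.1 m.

23.9 m

Let the plane be z = a·E + b·N + c.
BH-12−BH-11: 116a − 97b = 37;  BH-13−BH-11: −77a − 113b = −68.
Solving gives a = 0.52374, b = 0.24489.
Then c = 211 − a·168 − b·241 = 63.99.
At (208, 279): z_contact = 108.94 + 68.32 + 63.99 = 241.26 m.
Depth below ground = 265.2 − 241.26 = 23.9 m.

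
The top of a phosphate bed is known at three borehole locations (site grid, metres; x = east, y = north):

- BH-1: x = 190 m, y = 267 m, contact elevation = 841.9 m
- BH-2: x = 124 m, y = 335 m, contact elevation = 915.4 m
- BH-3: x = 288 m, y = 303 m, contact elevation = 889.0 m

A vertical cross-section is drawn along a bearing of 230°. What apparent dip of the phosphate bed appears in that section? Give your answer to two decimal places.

37.97°

Two edge vectors: BH-1→BH-2 = (-66, 68, 73.5), BH-1→BH-3 = (98, 36, 47.1).
Normal n = (BH-1→BH-2) × (BH-1→BH-3) = (556.8, 10311.6, -9040).
So ∂z/∂x = −n_x/n_z = 0.06159 and ∂z/∂y = −n_y/n_z = 1.14066.
Unit vector along 230° is (sin 230°, cos 230°) = (-0.7660, -0.6428).
Slope in that direction = a·(-0.7660) + b·(-0.6428) = −0.78039.
Apparent dip = arctan|0.78039| = 37.97° (true dip is 48.8°, so apparent ≤ true as expected).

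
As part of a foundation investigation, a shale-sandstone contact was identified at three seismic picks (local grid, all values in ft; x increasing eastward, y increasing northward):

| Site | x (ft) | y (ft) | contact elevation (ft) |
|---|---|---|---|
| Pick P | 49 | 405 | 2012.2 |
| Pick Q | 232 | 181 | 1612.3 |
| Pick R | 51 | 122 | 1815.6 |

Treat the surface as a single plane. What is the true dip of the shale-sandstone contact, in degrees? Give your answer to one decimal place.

Two edge vectors: Pick P→Pick Q = (183, -224, -399.9), Pick P→Pick R = (2, -283, -196.6).
Normal n = (Pick P→Pick Q) × (Pick P→Pick R) = (-69133.3, 35178, -51341).
So ∂z/∂x = −n_x/n_z = −1.34655 and ∂z/∂y = −n_y/n_z = 0.68518.
Gradient magnitude |∇z| = √(a² + b²) = √(1.81320 + 0.46948) = 1.51085.
True dip = arctan(1.51085) = 56.5°, dipping toward ESE (azimuth ≈ 117°).

56.5°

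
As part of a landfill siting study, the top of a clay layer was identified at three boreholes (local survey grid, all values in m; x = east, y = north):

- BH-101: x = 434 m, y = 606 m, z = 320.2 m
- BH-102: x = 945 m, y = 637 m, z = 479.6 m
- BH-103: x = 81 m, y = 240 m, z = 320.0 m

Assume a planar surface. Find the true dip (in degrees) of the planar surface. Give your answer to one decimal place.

Let the plane be z = a·x + b·y + c.
BH-102−BH-101: 511a + 31b = 159.4;  BH-103−BH-101: −353a − 366b = −0.2.
Solving gives a = 0.33129, b = −0.31897.
Gradient magnitude |∇z| = √(a² + b²) = √(0.10975 + 0.10174) = 0.45989.
True dip = arctan(0.45989) = 24.7°, dipping toward NW (azimuth ≈ 314°).

24.7°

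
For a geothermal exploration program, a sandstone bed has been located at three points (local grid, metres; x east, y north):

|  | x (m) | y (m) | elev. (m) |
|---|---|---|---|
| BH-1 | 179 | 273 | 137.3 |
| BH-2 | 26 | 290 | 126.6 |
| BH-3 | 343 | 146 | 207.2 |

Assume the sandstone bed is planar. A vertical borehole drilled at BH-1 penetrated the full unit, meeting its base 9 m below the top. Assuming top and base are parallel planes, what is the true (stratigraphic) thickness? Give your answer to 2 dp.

Let the plane be z = a·x + b·y + c.
BH-2−BH-1: −153a + 17b = −10.7;  BH-3−BH-1: 164a − 127b = 69.9.
Solving gives a = 0.01025, b = −0.53716.
|∇z| = √(a²+b²) = 0.53725, so dip δ = arctan(0.53725) = 28.25°.
True thickness = vertical thickness × cos δ = 9 × cos 28.25° = 7.93 m.

7.93 m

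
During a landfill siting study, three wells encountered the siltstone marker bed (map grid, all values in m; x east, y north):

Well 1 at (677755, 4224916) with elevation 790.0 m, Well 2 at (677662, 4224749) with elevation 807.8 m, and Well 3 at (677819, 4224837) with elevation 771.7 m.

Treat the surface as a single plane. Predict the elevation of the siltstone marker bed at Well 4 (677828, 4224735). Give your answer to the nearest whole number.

766 m

Two edge vectors: Well 1→Well 2 = (-93, -167, 17.8), Well 1→Well 3 = (64, -79, -18.3).
Normal n = (Well 1→Well 2) × (Well 1→Well 3) = (4462.3, -562.7, 18035).
So ∂z/∂x = −n_x/n_z = −0.24742445 and ∂z/∂y = −n_y/n_z = 0.03120044.
Intercept c from Well 1: 790 + 167693.16 − 131819.25 = 36663.91.
At (677828, 4224735): z = −167711.2 + 131813.6 + 36663.91 = 766.3 m.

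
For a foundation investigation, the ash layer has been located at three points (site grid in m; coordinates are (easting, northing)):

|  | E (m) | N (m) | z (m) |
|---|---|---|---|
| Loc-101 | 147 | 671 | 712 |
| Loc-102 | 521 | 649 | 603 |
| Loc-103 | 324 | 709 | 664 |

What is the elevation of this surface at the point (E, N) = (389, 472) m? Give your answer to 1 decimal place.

Two edge vectors: Loc-101→Loc-102 = (374, -22, -109), Loc-101→Loc-103 = (177, 38, -48).
Normal n = (Loc-101→Loc-102) × (Loc-101→Loc-103) = (5198, -1341, 18106).
So ∂z/∂E = −n_x/n_z = −0.28709 and ∂z/∂N = −n_y/n_z = 0.07406.
Intercept c from Loc-101: 712 + 42.20 − 49.70 = 704.50.
At (389, 472): z = −111.7 + 35.0 + 704.50 = 627.8 m.

627.8 m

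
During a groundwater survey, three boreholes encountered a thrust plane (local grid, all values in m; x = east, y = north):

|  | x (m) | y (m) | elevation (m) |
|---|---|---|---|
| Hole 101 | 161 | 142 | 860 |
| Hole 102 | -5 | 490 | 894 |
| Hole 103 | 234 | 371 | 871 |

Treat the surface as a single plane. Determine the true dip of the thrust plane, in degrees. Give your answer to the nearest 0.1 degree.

5.3°

Two edge vectors: Hole 101→Hole 102 = (-166, 348, 34), Hole 101→Hole 103 = (73, 229, 11).
Normal n = (Hole 101→Hole 102) × (Hole 101→Hole 103) = (-3958, 4308, -63418).
So ∂z/∂x = −n_x/n_z = −0.06241 and ∂z/∂y = −n_y/n_z = 0.06793.
Gradient magnitude |∇z| = √(a² + b²) = √(0.00390 + 0.00461) = 0.09225.
True dip = arctan(0.09225) = 5.3°, dipping toward SE (azimuth ≈ 137°).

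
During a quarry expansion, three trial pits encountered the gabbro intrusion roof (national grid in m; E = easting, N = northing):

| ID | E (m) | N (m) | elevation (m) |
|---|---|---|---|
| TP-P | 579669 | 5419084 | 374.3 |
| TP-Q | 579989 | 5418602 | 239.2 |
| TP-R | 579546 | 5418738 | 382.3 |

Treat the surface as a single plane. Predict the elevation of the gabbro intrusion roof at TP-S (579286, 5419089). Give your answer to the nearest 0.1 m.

Let the plane be z = a·E + b·N + c.
TP-Q−TP-P: 320a − 482b = −135.1;  TP-R−TP-P: −123a − 346b = 8.
Solving gives a = −0.297640083, b = 0.082687082.
Then c = 374.3 − a·579669 − b·5419084 = −275181.21.
At (579286, 5419089): z = −172418.7 + 448088.7 − 275181.21 = 488.7 m.

488.7 m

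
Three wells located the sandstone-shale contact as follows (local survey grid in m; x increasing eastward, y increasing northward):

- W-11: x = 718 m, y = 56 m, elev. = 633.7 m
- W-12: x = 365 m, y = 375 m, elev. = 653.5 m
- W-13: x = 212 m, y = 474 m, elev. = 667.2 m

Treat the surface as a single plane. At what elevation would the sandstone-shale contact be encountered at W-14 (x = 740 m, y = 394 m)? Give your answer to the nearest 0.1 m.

585.8 m

Let the plane be z = a·x + b·y + c.
W-12−W-11: −353a + 319b = 19.8;  W-13−W-11: −506a + 418b = 33.5.
Solving gives a = −0.17389, b = −0.13035.
Then c = 633.7 − a·718 − b·56 = 765.85.
At (740, 394): z = −128.7 − 51.4 + 765.85 = 585.8 m.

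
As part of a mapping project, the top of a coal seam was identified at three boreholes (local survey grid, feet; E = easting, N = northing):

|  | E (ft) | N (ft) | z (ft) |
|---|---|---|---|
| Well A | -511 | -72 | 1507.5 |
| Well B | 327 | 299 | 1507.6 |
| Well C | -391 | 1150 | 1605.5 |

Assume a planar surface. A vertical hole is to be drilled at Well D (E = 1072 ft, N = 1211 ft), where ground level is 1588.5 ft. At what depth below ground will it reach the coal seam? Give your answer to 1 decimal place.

32.0 ft

Two edge vectors: Well A→Well B = (838, 371, 0.1), Well A→Well C = (120, 1222, 98).
Normal n = (Well A→Well B) × (Well A→Well C) = (36235.8, -82112, 979516).
So ∂z/∂E = −n_x/n_z = −0.036994 and ∂z/∂N = −n_y/n_z = 0.083829.
Intercept c from Well A: 1507.5 − 18.90 + 6.04 = 1494.63.
At (1072, 1211): z_contact = −39.66 + 101.52 + 1494.63 = 1556.49 ft.
Depth below ground = 1588.5 − 1556.49 = 32.0 ft.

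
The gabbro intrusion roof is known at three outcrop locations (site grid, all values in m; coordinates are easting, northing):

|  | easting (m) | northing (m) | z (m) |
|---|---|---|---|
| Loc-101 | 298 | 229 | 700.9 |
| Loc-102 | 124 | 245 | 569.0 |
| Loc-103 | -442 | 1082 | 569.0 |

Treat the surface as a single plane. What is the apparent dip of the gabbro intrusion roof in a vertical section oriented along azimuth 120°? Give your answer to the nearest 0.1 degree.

Let the plane be z = a·easting + b·northing + c.
Loc-102−Loc-101: −174a + 16b = −131.9;  Loc-103−Loc-101: −740a + 853b = −131.9.
Solving gives a = 0.80831, b = 0.54660.
Unit vector along 120° is (sin 120°, cos 120°) = (0.8660, -0.5000).
Slope in that direction = a·(0.8660) + b·(-0.5000) = 0.42672.
Apparent dip = arctan|0.42672| = 23.1° (true dip is 44.3°, so apparent ≤ true as expected).

23.1°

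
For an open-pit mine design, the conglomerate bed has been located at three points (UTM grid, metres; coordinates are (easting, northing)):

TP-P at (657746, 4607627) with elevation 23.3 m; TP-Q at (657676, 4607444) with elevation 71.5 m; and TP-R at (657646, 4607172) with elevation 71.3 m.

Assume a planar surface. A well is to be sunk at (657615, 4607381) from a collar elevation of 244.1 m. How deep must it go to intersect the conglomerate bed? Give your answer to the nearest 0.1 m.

120.2 m

Two edge vectors: TP-P→TP-Q = (-70, -183, 48.2), TP-P→TP-R = (-100, -455, 48).
Normal n = (TP-P→TP-Q) × (TP-P→TP-R) = (13147, -1460, 13550).
So ∂z/∂E = −n_x/n_z = −0.970258303 and ∂z/∂N = −n_y/n_z = 0.107749077.
Intercept c from TP-P: 23.3 + 638183.52 − 496467.56 = 141739.26.
At (657615, 4607381): z_contact = −638056.41 + 496441.05 + 141739.26 = 123.90 m.
Depth below ground = 244.1 − 123.90 = 120.2 m.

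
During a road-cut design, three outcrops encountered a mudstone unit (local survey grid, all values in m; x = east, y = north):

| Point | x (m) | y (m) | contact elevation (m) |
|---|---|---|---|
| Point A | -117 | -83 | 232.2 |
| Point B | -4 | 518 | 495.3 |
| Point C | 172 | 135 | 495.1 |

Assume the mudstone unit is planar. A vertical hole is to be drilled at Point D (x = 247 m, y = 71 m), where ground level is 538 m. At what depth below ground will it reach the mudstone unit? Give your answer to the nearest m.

Let the plane be z = a·x + b·y + c.
Point B−Point A: 113a + 601b = 263.1;  Point C−Point A: 289a + 218b = 262.9.
Solving gives a = 0.67523, b = 0.31081.
Then c = 232.2 − a·-117 − b·-83 = 337.00.
At (247, 71): z_contact = 166.8 + 22.1 + 337.00 = 525.9 m.
Depth below ground = 538 − 525.9 = 12 m.

12 m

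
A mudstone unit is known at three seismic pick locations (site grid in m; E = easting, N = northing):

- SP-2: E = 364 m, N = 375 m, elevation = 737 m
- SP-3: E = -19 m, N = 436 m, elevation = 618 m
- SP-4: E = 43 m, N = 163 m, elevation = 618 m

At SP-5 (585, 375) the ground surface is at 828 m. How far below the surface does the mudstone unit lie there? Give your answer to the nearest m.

Let the plane be z = a·E + b·N + c.
SP-3−SP-2: −383a + 61b = −119;  SP-4−SP-2: −321a − 212b = −119.
Solving gives a = 0.32237, b = 0.07321.
Then c = 737 − a·364 − b·375 = 592.20.
At (585, 375): z_contact = 188.6 + 27.5 + 592.20 = 808.2 m.
Depth below ground = 828 − 808.2 = 20 m.

20 m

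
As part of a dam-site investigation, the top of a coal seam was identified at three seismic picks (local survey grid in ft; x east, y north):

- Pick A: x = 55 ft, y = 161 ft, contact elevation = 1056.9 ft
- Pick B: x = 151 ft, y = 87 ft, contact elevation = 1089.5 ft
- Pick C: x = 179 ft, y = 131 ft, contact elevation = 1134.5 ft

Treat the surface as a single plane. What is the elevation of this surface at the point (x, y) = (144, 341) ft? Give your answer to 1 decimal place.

Let the plane be z = a·x + b·y + c.
Pick B−Pick A: 96a − 74b = 32.6;  Pick C−Pick A: 124a − 30b = 77.6.
Solving gives a = 0.75673, b = 0.54117.
Then c = 1056.9 − a·55 − b·161 = 928.15.
At (144, 341): z = 109.0 + 184.5 + 928.15 = 1221.7 ft.

1221.7 ft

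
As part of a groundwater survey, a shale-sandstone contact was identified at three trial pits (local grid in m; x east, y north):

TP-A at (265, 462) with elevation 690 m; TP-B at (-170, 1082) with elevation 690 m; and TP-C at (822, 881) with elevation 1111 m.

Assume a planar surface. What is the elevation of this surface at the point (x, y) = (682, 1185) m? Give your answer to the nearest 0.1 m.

Two edge vectors: TP-A→TP-B = (-435, 620, 0), TP-A→TP-C = (557, 419, 421).
Normal n = (TP-A→TP-B) × (TP-A→TP-C) = (261020, 183135, -527605).
So ∂z/∂x = −n_x/n_z = 0.494726 and ∂z/∂y = −n_y/n_z = 0.347106.
Intercept c from TP-A: 690 − 131.10 − 160.36 = 398.53.
At (682, 1185): z = 337.4 + 411.3 + 398.53 = 1147.3 m.

1147.3 m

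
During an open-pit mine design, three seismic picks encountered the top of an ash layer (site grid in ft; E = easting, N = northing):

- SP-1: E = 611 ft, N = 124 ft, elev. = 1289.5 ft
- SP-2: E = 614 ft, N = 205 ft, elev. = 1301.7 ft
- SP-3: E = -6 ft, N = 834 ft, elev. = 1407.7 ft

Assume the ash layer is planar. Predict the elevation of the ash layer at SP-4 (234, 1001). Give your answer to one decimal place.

Let the plane be z = a·E + b·N + c.
SP-2−SP-1: 3a + 81b = 12.2;  SP-3−SP-1: −617a + 710b = 118.2.
Solving gives a = −0.017506, b = 0.151266.
Then c = 1289.5 − a·611 − b·124 = 1281.44.
At (234, 1001): z = −4.1 + 151.4 + 1281.44 = 1428.8 ft.

1428.8 ft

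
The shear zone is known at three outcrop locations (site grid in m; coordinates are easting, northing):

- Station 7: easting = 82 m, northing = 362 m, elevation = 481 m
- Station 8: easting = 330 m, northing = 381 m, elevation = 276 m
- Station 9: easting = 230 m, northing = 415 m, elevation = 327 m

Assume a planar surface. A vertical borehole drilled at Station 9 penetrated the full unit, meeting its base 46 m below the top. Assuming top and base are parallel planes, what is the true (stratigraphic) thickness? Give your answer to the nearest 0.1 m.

Let the plane be z = a·easting + b·northing + c.
Station 8−Station 7: 248a + 19b = −205;  Station 9−Station 7: 148a + 53b = −154.
Solving gives a = −0.76839, b = −0.75997.
|∇z| = √(a²+b²) = 1.08073, so dip δ = arctan(1.08073) = 47.22°.
True thickness = vertical thickness × cos δ = 46 × cos 47.22° = 31.2 m.

31.2 m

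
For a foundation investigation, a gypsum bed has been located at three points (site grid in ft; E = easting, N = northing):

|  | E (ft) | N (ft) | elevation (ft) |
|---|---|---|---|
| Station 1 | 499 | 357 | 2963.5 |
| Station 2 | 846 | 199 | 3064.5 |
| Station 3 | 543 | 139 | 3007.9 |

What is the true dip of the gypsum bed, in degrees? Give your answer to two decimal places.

Let the plane be z = a·E + b·N + c.
Station 2−Station 1: 347a − 158b = 101;  Station 3−Station 1: 44a − 218b = 44.4.
Solving gives a = 0.21840, b = −0.15959.
Gradient magnitude |∇z| = √(a² + b²) = √(0.04770 + 0.02547) = 0.27049.
True dip = arctan(0.27049) = 15.14°, dipping toward NW (azimuth ≈ 306°).

15.14°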